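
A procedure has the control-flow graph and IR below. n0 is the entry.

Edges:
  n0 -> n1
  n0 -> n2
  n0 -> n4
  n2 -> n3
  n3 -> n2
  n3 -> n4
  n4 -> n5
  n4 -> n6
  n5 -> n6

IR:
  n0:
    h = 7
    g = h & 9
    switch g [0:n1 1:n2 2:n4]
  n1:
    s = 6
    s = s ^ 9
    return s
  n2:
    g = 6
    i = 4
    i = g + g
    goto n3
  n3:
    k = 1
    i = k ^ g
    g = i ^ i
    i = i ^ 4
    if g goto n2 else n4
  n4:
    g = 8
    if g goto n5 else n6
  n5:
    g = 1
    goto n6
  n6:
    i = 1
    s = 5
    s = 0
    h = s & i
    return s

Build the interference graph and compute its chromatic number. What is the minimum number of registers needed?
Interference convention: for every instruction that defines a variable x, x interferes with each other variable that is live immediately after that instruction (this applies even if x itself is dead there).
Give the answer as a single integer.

def/use:
  n0 def {g,h} use ∅
  n1 def {s} use ∅
  n2 def {g,i} use ∅
  n3 def {g,i,k} use {g}
  n4 def {g} use ∅
  n5 def {g} use ∅
  n6 def {h,i,s} use ∅

Liveness:
  n0: in=∅ out=∅
  n1: in=∅ out=∅
  n2: in=∅ out={g}
  n3: in={g} out=∅
  n4: in=∅ out=∅
  n5: in=∅ out=∅
  n6: in=∅ out=∅

Interfere edges:
  g: {i,k}
  h: {s}
  i: {g,s}
  k: {g}
  s: {h,i}

Registers:
  lower bound: {g,i} mutually conflict ⇒ χ ≥ 2
  2-colouring: r0={g,s}  r1={h,i,k}
  χ = 2

Answer: 2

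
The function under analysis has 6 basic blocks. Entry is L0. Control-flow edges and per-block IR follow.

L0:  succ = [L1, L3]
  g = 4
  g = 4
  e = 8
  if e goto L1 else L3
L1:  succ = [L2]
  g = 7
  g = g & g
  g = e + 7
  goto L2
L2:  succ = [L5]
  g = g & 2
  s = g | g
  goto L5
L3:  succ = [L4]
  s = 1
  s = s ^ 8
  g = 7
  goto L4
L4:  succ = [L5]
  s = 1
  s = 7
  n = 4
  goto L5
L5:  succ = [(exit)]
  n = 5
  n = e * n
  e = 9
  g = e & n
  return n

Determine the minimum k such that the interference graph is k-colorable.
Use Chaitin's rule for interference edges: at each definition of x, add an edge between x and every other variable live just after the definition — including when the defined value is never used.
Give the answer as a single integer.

Block summaries:
  L0 def {e,g} use ∅
  L1 def {g} use {e}
  L2 def {g,s} use {g}
  L3 def {g,s} use ∅
  L4 def {n,s} use ∅
  L5 def {e,g,n} use {e}

Liveness:
  L0: in=∅ out={e}
  L1: in={e} out={e,g}
  L2: in={e,g} out={e}
  L3: in={e} out={e}
  L4: in={e} out={e}
  L5: in={e} out=∅

Interfere edges:
  e↔{g,n,s}
  g↔{e,n}
  n↔{e,g}
  s↔{e}

Registers:
  lower bound: {e,g,n} mutually conflict ⇒ χ ≥ 3
  3-colouring: c0={e}  c1={g,s}  c2={n}
  χ = 3

Answer: 3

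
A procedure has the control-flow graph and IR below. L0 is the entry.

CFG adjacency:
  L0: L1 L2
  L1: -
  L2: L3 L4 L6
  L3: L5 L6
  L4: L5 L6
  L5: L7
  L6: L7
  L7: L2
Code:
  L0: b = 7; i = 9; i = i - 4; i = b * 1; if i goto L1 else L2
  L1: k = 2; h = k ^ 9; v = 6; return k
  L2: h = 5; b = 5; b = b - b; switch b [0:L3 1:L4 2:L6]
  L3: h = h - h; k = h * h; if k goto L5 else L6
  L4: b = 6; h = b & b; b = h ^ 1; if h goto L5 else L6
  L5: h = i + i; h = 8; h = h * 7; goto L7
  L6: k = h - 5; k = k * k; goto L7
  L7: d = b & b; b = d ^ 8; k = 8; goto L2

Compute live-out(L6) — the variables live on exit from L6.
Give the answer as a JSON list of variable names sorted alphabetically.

Answer: ["b", "i"]

Derivation:
Per-block:
  L0: {b,i} / ∅
  L1: {h,k,v} / ∅
  L2: {b,h} / ∅
  L3: {h,k} / {h}
  L4: {b,h} / ∅
  L5: {h} / {i}
  L6: {k} / {h}
  L7: {b,d,k} / {b}

Backward fixpoint:
  L0: in=∅ out={i}
  L1: in=∅ out=∅
  L2: in={i} out={b,h,i}
  L3: in={b,h,i} out={b,h,i}
  L4: in={i} out={b,h,i}
  L5: in={b,i} out={b,i}
  L6: in={b,h,i} out={b,i}
  L7: in={b,i} out={i}

live-out(L6) = ["b", "i"]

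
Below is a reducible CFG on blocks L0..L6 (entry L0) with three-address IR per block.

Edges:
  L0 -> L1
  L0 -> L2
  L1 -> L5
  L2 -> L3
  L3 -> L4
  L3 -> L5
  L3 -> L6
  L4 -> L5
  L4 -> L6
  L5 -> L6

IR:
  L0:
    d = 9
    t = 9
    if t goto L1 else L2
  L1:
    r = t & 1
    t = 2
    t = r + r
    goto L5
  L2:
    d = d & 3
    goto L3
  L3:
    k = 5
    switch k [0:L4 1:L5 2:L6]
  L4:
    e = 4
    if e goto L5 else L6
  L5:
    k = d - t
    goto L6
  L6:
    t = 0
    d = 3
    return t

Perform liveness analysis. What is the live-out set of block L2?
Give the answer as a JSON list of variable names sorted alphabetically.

Answer: ["d", "t"]

Working:
def/use:
  L0: def={d,t} ue=∅
  L1: def={r,t} ue={t}
  L2: def={d} ue={d}
  L3: def={k} ue=∅
  L4: def={e} ue=∅
  L5: def={k} ue={d,t}
  L6: def={d,t} ue=∅

Backward fixpoint:
  live L0: ∅→{d,t}
  live L1: {d,t}→{d,t}
  live L2: {d,t}→{d,t}
  live L3: {d,t}→{d,t}
  live L4: {d,t}→{d,t}
  live L5: {d,t}→∅
  live L6: ∅→∅

live-out(L2) = ["d", "t"]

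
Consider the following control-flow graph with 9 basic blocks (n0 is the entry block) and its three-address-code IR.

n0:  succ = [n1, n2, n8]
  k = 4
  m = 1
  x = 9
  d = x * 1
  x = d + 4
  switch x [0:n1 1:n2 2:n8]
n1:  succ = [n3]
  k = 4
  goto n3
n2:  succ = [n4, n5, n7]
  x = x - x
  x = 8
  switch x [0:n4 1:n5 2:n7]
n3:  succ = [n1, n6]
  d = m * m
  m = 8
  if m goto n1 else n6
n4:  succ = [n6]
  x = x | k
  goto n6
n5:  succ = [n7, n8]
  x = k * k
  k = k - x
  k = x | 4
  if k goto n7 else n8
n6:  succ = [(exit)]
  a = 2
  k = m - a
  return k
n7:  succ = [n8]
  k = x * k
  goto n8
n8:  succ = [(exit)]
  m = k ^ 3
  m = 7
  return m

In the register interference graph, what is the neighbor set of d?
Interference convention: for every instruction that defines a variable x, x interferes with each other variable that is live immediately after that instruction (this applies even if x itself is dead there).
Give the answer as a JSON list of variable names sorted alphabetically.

Answer: ["k", "m"]

Analysis:
Block summaries:
  n0: {d,k,m,x} / ∅
  n1: {k} / ∅
  n2: {x} / {x}
  n3: {d,m} / {m}
  n4: {x} / {k,x}
  n5: {k,x} / {k}
  n6: {a,k} / {m}
  n7: {k} / {k,x}
  n8: {m} / {k}

Backward fixpoint:
  n0 li=∅ lo={k,m,x}
  n1 li={m} lo={m}
  n2 li={k,m,x} lo={k,m,x}
  n3 li={m} lo={m}
  n4 li={k,m,x} lo={m}
  n5 li={k} lo={k,x}
  n6 li={m} lo=∅
  n7 li={k,x} lo={k}
  n8 li={k} lo=∅

Interference:
  a↔{m}
  d↔{k,m}
  k↔{d,m,x}
  m↔{a,d,k,x}
  x↔{k,m}

N(d) = ["k", "m"]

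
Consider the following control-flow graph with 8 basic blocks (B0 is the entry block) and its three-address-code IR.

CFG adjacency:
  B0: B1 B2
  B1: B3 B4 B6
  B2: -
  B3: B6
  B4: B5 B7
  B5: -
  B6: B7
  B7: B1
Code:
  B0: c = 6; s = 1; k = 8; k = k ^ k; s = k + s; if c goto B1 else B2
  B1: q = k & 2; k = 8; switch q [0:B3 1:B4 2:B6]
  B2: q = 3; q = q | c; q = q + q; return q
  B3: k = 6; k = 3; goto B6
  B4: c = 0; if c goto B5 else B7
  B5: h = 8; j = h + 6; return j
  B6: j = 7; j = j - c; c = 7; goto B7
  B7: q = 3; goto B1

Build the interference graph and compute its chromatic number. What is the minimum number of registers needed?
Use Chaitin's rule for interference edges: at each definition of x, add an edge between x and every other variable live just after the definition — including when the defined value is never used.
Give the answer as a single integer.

Per-block:
  B0 def {c,k,s} use ∅
  B1 def {k,q} use {k}
  B2 def {q} use {c}
  B3 def {k} use ∅
  B4 def {c} use ∅
  B5 def {h,j} use ∅
  B6 def {c,j} use {c}
  B7 def {q} use ∅

Liveness:
  B0 li=∅ lo={c,k}
  B1 li={c,k} lo={c,k}
  B2 li={c} lo=∅
  B3 li={c} lo={c,k}
  B4 li={k} lo={c,k}
  B5 li=∅ lo=∅
  B6 li={c,k} lo={c,k}
  B7 li={c,k} lo={c,k}

Interference:
  c: {j,k,q,s}
  h: ∅
  j: {c,k}
  k: {c,j,q,s}
  q: {c,k}
  s: {c,k}

Chromatic number:
  clique {c,j,k} ⇒ need ≥ 3
  assign c→R0 h→R0 j→R2 k→R1 q→R2 s→R2 — no edge inside a register ⇒ χ ≤ 3
  χ = 3

Answer: 3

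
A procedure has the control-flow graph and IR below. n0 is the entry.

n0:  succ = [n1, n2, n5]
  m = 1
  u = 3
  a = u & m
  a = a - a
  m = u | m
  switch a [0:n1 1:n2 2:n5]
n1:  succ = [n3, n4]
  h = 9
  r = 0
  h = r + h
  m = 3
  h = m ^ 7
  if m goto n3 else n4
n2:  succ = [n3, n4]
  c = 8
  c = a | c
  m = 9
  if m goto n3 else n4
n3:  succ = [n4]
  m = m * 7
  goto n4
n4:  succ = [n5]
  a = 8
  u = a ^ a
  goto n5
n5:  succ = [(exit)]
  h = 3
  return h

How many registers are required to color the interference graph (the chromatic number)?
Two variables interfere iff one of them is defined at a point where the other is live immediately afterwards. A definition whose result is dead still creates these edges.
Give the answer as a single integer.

Answer: 3

Derivation:
Block summaries:
  n0 def {a,m,u} use ∅
  n1 def {h,m,r} use ∅
  n2 def {c,m} use {a}
  n3 def {m} use {m}
  n4 def {a,u} use ∅
  n5 def {h} use ∅

Live sets:
  n0: in=∅ out={a}
  n1: in=∅ out={m}
  n2: in={a} out={m}
  n3: in={m} out=∅
  n4: in=∅ out=∅
  n5: in=∅ out=∅

Interference:
  a↔{c,m,u}
  c↔{a}
  h↔{m,r}
  m↔{a,h,u}
  r↔{h}
  u↔{a,m}

Colouring:
  clique {a,m,u} ⇒ need ≥ 3
  assign a→R0 c→R1 h→R0 m→R1 r→R1 u→R2 — no edge inside a register ⇒ χ ≤ 3
  χ = 3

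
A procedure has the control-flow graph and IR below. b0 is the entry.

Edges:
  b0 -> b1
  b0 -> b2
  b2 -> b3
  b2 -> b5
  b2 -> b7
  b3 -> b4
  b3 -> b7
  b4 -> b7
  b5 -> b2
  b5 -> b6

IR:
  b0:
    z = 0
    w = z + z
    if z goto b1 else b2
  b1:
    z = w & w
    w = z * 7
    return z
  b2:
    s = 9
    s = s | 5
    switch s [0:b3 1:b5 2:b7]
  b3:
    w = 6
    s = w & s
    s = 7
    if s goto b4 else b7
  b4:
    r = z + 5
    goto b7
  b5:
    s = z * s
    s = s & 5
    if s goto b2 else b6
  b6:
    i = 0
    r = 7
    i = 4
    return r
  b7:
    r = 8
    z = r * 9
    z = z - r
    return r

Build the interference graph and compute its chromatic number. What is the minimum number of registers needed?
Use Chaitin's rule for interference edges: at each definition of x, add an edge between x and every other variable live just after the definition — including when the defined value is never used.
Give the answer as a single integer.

def/use:
  b0 def {w,z} use ∅
  b1 def {w,z} use {w}
  b2 def {s} use ∅
  b3 def {s,w} use {s}
  b4 def {r} use {z}
  b5 def {s} use {s,z}
  b6 def {i,r} use ∅
  b7 def {r,z} use ∅

Live sets:
  b0 li=∅ lo={w,z}
  b1 li={w} lo=∅
  b2 li={z} lo={s,z}
  b3 li={s,z} lo={z}
  b4 li={z} lo=∅
  b5 li={s,z} lo={z}
  b6 li=∅ lo=∅
  b7 li=∅ lo=∅

Conflict graph:
  i — {r}
  r — {i,z}
  s — {w,z}
  w — {s,z}
  z — {r,s,w}

Chromatic number:
  {s,w,z} pairwise interfere (3-clique) ⇒ χ ≥ 3
  assign i→c0 r→c1 s→c1 w→c2 z→c0 — no edge inside a register ⇒ χ ≤ 3
  χ = 3

Answer: 3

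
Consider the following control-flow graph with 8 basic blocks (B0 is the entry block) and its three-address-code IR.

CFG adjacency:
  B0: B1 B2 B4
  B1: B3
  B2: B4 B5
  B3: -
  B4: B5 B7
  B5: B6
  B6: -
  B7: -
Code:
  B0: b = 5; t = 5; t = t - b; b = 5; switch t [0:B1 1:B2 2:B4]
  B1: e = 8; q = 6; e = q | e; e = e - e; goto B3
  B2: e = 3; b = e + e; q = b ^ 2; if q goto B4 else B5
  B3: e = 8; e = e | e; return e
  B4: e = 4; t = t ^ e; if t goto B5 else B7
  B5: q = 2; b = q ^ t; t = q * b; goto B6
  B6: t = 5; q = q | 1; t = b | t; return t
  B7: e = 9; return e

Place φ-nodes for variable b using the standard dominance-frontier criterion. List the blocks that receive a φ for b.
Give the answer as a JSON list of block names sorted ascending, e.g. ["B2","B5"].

Answer: ["B4", "B5"]

Working:
idom tree: B1←B0 B2←B0 B3←B1 B4←B0 B5←B0 B6←B5 B7←B4
Dom∩ at merges:
  B4: preds {B0,B2}: {B0} ∩ {B0,B2} = {B0}; idom=B0
  B5: preds {B2,B4}: {B0,B2} ∩ {B0,B4} = {B0}; idom=B0

DF walk-up:
  join B4 pred B0: · stop@B0
  join B4 pred B2: B2 stop@B0
  join B5 pred B2: B2 stop@B0
  join B5 pred B4: B4 stop@B0
  B0: DF=∅
  B1: DF=∅
  B2: DF={B4,B5}
  B3: DF=∅
  B4: DF={B5}
  B5: DF=∅
  B6: DF=∅
  B7: DF=∅

φ for b: defs {B0,B2,B5}
  DF⁺ = {B4,B5}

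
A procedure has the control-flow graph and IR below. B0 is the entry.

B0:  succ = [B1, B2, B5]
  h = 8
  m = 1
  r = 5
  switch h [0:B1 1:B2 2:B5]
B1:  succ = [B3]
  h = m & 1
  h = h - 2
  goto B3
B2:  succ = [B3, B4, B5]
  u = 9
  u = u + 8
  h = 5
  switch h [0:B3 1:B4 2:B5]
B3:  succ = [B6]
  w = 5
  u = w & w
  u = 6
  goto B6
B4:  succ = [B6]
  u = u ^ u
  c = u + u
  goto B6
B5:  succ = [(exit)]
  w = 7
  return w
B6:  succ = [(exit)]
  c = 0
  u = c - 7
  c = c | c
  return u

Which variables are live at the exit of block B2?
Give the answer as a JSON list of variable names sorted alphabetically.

Answer: ["u"]

Analysis:
Per-block:
  B0 def {h,m,r} use ∅
  B1 def {h} use {m}
  B2 def {h,u} use ∅
  B3 def {u,w} use ∅
  B4 def {c,u} use {u}
  B5 def {w} use ∅
  B6 def {c,u} use ∅

Liveness:
  B0 li=∅ lo={m}
  B1 li={m} lo=∅
  B2 li=∅ lo={u}
  B3 li=∅ lo=∅
  B4 li={u} lo=∅
  B5 li=∅ lo=∅
  B6 li=∅ lo=∅

live-out(B2) = ["u"]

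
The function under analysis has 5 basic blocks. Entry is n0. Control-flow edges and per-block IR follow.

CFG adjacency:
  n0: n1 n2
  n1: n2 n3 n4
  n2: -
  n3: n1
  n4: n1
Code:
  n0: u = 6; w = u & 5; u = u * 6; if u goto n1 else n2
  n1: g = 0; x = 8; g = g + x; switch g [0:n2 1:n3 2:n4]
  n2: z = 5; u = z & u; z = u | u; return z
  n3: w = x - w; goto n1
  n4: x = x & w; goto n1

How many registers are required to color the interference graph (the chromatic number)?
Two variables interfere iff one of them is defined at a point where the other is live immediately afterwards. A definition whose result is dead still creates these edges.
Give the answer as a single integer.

Per-block:
  n0 def {u,w} use ∅
  n1 def {g,x} use ∅
  n2 def {u,z} use {u}
  n3 def {w} use {w,x}
  n4 def {x} use {w,x}

Liveness:
  live n0: ∅→{u,w}
  live n1: {u,w}→{u,w,x}
  live n2: {u}→∅
  live n3: {u,w,x}→{u,w}
  live n4: {u,w,x}→{u,w}

Interference:
  g — {u,w,x}
  u — {g,w,x,z}
  w — {g,u,x}
  x — {g,u,w}
  z — {u}

Registers:
  clique {g,u,w,x} ⇒ need ≥ 4
  4-colouring: R0={u}  R1={g,z}  R2={w}  R3={x}
  χ = 4

Answer: 4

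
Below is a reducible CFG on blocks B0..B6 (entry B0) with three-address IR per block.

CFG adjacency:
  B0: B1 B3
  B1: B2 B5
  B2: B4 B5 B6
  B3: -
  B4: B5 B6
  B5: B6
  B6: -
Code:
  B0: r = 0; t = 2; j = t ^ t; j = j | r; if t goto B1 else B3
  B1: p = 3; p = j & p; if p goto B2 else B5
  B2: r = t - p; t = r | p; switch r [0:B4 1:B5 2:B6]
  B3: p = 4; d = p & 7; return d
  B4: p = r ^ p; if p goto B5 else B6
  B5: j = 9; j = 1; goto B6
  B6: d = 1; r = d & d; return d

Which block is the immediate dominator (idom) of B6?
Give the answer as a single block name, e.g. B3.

idom tree: B1←B0 B2←B1 B3←B0 B4←B2 B5←B1 B6←B1
Dom∩ at merges:
  B5: preds {B1,B2,B4}: {B0,B1} ∩ {B0,B1,B2} ∩ {B0,B1,B2,B4} = {B0,B1}; idom=B1
  B6: preds {B2,B4,B5}: {B0,B1,B2} ∩ {B0,B1,B2,B4} ∩ {B0,B1,B5} = {B0,B1}; idom=B1

idom(B6) = B1

Answer: B1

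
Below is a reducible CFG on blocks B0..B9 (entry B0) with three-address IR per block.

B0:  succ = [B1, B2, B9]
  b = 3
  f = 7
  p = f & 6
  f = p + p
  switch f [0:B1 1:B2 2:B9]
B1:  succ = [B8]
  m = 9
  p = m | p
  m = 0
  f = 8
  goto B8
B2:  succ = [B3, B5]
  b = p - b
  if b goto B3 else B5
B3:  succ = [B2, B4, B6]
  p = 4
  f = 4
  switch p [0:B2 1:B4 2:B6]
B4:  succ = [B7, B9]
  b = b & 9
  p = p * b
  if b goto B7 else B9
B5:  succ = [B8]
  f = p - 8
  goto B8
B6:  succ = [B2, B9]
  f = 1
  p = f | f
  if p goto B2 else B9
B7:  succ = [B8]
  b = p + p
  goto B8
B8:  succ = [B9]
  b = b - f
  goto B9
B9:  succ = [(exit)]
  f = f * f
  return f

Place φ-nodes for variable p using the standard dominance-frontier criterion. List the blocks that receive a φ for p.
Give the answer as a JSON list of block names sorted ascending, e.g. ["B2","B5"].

idom tree: B1←B0 B2←B0 B3←B2 B4←B3 B5←B2 B6←B3 B7←B4 B8←B0 B9←B0
Dom∩ at merges:
  B2: preds {B0,B3,B6}: {B0} ∩ {B0,B2,B3} ∩ {B0,B2,B3,B6} = {B0}; idom=B0
  B8: preds {B1,B5,B7}: {B0,B1} ∩ {B0,B2,B5} ∩ {B0,B2,B3,B4,B7} = {B0}; idom=B0
  B9: preds {B0,B4,B6,B8}: {B0} ∩ {B0,B2,B3,B4} ∩ {B0,B2,B3,B6} ∩ {B0,B8} = {B0}; idom=B0

Frontier:
  join B2 pred B0: · stop@B0
  join B2 pred B3: B3→B2 stop@B0
  join B2 pred B6: B6→B3→B2 stop@B0
  join B8 pred B1: B1 stop@B0
  join B8 pred B5: B5→B2 stop@B0
  join B8 pred B7: B7→B4→B3→B2 stop@B0
  join B9 pred B0: · stop@B0
  join B9 pred B4: B4→B3→B2 stop@B0
  join B9 pred B6: B6→B3→B2 stop@B0
  join B9 pred B8: B8 stop@B0
  B0 → ∅
  B1 → {B8}
  B2 → {B2,B8,B9}
  B3 → {B2,B8,B9}
  B4 → {B8,B9}
  B5 → {B8}
  B6 → {B2,B9}
  B7 → {B8}
  B8 → {B9}
  B9 → ∅

φ for p: defs {B0,B1,B3,B4,B6}
  DF⁺ = {B2,B8,B9}

Answer: ["B2", "B8", "B9"]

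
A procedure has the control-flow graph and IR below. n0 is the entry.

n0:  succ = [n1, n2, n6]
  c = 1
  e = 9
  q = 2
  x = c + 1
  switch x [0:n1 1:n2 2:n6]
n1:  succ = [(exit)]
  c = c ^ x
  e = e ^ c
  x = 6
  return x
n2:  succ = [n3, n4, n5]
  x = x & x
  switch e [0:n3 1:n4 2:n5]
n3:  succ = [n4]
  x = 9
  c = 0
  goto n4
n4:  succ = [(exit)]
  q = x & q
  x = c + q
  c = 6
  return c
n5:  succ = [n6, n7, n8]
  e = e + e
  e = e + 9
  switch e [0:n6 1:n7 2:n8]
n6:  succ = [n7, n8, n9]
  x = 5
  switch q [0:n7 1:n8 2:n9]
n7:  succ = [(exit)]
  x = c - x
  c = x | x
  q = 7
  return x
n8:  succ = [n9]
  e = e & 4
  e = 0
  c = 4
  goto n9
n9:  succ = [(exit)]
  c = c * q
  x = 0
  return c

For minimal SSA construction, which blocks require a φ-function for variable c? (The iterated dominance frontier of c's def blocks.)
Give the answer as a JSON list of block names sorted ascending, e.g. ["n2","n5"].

idom tree: n1←n0 n2←n0 n3←n2 n4←n2 n5←n2 n6←n0 n7←n0 n8←n0 n9←n0
Join-block Dom:
  n4: preds {n2,n3}: {n0,n2} ∩ {n0,n2,n3} = {n0,n2}; idom=n2
  n6: preds {n0,n5}: {n0} ∩ {n0,n2,n5} = {n0}; idom=n0
  n7: preds {n5,n6}: {n0,n2,n5} ∩ {n0,n6} = {n0}; idom=n0
  n8: preds {n5,n6}: {n0,n2,n5} ∩ {n0,n6} = {n0}; idom=n0
  n9: preds {n6,n8}: {n0,n6} ∩ {n0,n8} = {n0}; idom=n0

DF walk-up:
  n4←n2: walk · to n2
  n4←n3: walk n3 to n2
  n6←n0: walk · to n0
  n6←n5: walk n5→n2 to n0
  n7←n5: walk n5→n2 to n0
  n7←n6: walk n6 to n0
  n8←n5: walk n5→n2 to n0
  n8←n6: walk n6 to n0
  n9←n6: walk n6 to n0
  n9←n8: walk n8 to n0
  n0: DF=∅
  n1: DF=∅
  n2: DF={n6,n7,n8}
  n3: DF={n4}
  n4: DF=∅
  n5: DF={n6,n7,n8}
  n6: DF={n7,n8,n9}
  n7: DF=∅
  n8: DF={n9}
  n9: DF=∅

φ for c: defs {n0,n1,n3,n4,n7,n8,n9}
  DF⁺ = {n4,n9}

Answer: ["n4", "n9"]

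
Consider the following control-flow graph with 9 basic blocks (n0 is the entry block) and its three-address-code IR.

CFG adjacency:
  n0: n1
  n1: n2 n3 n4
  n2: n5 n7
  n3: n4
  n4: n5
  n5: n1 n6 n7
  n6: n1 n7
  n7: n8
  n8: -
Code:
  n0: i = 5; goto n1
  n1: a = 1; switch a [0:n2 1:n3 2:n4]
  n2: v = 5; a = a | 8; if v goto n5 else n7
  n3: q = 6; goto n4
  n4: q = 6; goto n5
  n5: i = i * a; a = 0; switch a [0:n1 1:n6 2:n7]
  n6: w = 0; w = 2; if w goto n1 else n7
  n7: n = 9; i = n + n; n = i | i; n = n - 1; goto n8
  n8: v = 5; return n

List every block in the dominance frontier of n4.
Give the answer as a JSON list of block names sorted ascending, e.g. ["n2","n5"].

idom tree: n1←n0 n2←n1 n3←n1 n4←n1 n5←n1 n6←n5 n7←n1 n8←n7
Join-block Dom:
  n1: preds {n0,n5,n6}: {n0} ∩ {n0,n1,n5} ∩ {n0,n1,n5,n6} = {n0}; idom=n0
  n4: preds {n1,n3}: {n0,n1} ∩ {n0,n1,n3} = {n0,n1}; idom=n1
  n5: preds {n2,n4}: {n0,n1,n2} ∩ {n0,n1,n4} = {n0,n1}; idom=n1
  n7: preds {n2,n5,n6}: {n0,n1,n2} ∩ {n0,n1,n5} ∩ {n0,n1,n5,n6} = {n0,n1}; idom=n1

DF derivation:
  n1←n0: walk · to n0
  n1←n5: walk n5→n1 to n0
  n1←n6: walk n6→n5→n1 to n0
  n4←n1: walk · to n1
  n4←n3: walk n3 to n1
  n5←n2: walk n2 to n1
  n5←n4: walk n4 to n1
  n7←n2: walk n2 to n1
  n7←n5: walk n5 to n1
  n7←n6: walk n6→n5 to n1
  n0 → ∅
  n1 → {n1}
  n2 → {n5,n7}
  n3 → {n4}
  n4 → {n5}
  n5 → {n1,n7}
  n6 → {n1,n7}
  n7 → ∅
  n8 → ∅

DF(n4) = ["n5"]

Answer: ["n5"]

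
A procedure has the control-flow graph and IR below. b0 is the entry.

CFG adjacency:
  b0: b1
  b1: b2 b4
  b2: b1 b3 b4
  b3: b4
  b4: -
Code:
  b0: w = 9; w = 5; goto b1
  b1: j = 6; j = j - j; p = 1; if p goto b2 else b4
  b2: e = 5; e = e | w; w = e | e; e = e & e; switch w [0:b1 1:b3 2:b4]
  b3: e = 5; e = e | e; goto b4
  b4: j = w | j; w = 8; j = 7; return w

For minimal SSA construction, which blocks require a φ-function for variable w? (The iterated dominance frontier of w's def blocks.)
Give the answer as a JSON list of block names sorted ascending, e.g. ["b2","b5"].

idom tree: b1←b0 b2←b1 b3←b2 b4←b1
Join-block Dom:
  b1: preds {b0,b2}: {b0} ∩ {b0,b1,b2} = {b0}; idom=b0
  b4: preds {b1,b2,b3}: {b0,b1} ∩ {b0,b1,b2} ∩ {b0,b1,b2,b3} = {b0,b1}; idom=b1

Frontier:
  b1←b0: walk · to b0
  b1←b2: walk b2→b1 to b0
  b4←b1: walk · to b1
  b4←b2: walk b2 to b1
  b4←b3: walk b3→b2 to b1
  b0 → ∅
  b1 → {b1}
  b2 → {b1,b4}
  b3 → {b4}
  b4 → ∅

φ for w: defs {b0,b2,b4}
  DF⁺ = {b1,b4}

Answer: ["b1", "b4"]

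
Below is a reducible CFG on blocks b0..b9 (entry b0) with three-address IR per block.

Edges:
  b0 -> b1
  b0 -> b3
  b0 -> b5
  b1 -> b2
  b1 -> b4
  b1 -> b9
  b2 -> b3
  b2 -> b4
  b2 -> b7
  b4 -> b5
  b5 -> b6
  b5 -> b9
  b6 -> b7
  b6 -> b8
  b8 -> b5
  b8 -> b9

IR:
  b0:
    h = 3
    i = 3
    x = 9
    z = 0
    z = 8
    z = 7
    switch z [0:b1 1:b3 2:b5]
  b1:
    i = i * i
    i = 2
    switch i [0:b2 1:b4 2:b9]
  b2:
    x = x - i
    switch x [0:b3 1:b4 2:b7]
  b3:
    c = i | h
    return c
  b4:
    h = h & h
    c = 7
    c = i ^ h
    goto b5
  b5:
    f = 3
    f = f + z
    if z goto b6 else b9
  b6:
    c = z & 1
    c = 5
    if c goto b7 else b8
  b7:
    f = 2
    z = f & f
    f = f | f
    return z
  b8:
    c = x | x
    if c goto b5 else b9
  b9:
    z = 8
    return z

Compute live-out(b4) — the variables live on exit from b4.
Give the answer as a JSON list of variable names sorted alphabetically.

Answer: ["x", "z"]

Derivation:
Per-block:
  b0 def {h,i,x,z} use ∅
  b1 def {i} use {i}
  b2 def {x} use {i,x}
  b3 def {c} use {h,i}
  b4 def {c,h} use {h,i}
  b5 def {f} use {z}
  b6 def {c} use {z}
  b7 def {f,z} use ∅
  b8 def {c} use {x}
  b9 def {z} use ∅

Liveness:
  live b0: ∅→{h,i,x,z}
  live b1: {h,i,x,z}→{h,i,x,z}
  live b2: {h,i,x,z}→{h,i,x,z}
  live b3: {h,i}→∅
  live b4: {h,i,x,z}→{x,z}
  live b5: {x,z}→{x,z}
  live b6: {x,z}→{x,z}
  live b7: ∅→∅
  live b8: {x,z}→{x,z}
  live b9: ∅→∅

live-out(b4) = ["x", "z"]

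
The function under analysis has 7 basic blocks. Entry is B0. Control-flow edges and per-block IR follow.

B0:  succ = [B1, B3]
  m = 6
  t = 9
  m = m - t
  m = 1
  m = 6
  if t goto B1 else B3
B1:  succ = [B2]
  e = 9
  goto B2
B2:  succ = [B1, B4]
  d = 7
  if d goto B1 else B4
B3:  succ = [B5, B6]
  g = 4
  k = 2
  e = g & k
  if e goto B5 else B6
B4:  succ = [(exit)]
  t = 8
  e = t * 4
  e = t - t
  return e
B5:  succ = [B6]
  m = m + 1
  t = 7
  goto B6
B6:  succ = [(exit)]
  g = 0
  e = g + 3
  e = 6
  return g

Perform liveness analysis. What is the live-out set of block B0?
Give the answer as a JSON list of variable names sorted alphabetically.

Answer: ["m"]

Analysis:
def/use:
  B0 def {m,t} use ∅
  B1 def {e} use ∅
  B2 def {d} use ∅
  B3 def {e,g,k} use ∅
  B4 def {e,t} use ∅
  B5 def {m,t} use {m}
  B6 def {e,g} use ∅

Live sets:
  B0 li=∅ lo={m}
  B1 li=∅ lo=∅
  B2 li=∅ lo=∅
  B3 li={m} lo={m}
  B4 li=∅ lo=∅
  B5 li={m} lo=∅
  B6 li=∅ lo=∅

live-out(B0) = ["m"]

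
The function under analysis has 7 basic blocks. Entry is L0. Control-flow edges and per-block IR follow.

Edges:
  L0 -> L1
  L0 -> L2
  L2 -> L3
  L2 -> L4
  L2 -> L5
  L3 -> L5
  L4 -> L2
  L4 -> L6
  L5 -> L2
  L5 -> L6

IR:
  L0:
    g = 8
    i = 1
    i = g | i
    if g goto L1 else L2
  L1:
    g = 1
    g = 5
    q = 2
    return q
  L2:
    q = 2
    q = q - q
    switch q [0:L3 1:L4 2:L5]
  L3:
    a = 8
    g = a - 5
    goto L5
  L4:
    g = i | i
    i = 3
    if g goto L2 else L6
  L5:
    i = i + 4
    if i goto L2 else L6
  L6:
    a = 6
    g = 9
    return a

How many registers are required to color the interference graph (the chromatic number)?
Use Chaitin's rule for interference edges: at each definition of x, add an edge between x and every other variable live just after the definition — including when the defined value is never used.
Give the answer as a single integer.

Block summaries:
  L0: def={g,i} ue=∅
  L1: def={g,q} ue=∅
  L2: def={q} ue=∅
  L3: def={a,g} ue=∅
  L4: def={g,i} ue={i}
  L5: def={i} ue={i}
  L6: def={a,g} ue=∅

Live sets:
  live L0: ∅→{i}
  live L1: ∅→∅
  live L2: {i}→{i}
  live L3: {i}→{i}
  live L4: {i}→{i}
  live L5: {i}→{i}
  live L6: ∅→∅

Interference:
  a — {g,i}
  g — {a,i}
  i — {a,g,q}
  q — {i}

Chromatic number:
  lower bound: {a,g,i} mutually conflict ⇒ χ ≥ 3
  3-colouring: r0={i}  r1={a,q}  r2={g}
  χ = 3

Answer: 3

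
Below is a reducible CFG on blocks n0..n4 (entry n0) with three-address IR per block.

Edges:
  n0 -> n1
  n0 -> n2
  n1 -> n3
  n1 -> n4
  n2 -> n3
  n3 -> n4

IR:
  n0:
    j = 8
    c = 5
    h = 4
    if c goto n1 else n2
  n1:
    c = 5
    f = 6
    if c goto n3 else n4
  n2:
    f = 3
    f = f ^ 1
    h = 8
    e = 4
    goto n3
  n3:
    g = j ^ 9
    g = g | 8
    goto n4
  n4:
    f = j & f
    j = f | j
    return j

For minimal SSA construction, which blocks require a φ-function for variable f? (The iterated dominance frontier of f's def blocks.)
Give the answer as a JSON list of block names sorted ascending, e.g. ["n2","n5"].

Answer: ["n3", "n4"]

Derivation:
idom tree: n1←n0 n2←n0 n3←n0 n4←n0
Dom∩ at merges:
  n3: preds {n1,n2}: {n0,n1} ∩ {n0,n2} = {n0}; idom=n0
  n4: preds {n1,n3}: {n0,n1} ∩ {n0,n3} = {n0}; idom=n0

Frontier:
  join n3 pred n1: n1 stop@n0
  join n3 pred n2: n2 stop@n0
  join n4 pred n1: n1 stop@n0
  join n4 pred n3: n3 stop@n0
  n0: DF=∅
  n1: DF={n3,n4}
  n2: DF={n3}
  n3: DF={n4}
  n4: DF=∅

φ for f: defs {n1,n2,n4}
  DF⁺ = {n3,n4}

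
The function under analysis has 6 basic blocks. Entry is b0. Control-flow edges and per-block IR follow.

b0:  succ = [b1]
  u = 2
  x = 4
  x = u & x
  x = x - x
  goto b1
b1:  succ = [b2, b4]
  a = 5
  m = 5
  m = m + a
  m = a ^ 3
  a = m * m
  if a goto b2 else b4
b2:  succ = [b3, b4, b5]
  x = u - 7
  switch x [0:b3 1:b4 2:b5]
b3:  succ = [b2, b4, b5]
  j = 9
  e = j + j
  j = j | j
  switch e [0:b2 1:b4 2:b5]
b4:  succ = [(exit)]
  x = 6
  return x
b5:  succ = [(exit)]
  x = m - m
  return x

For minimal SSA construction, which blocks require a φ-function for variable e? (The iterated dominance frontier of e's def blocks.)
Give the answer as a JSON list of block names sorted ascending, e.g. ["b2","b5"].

Answer: ["b2", "b4", "b5"]

Analysis:
idom tree: b1←b0 b2←b1 b3←b2 b4←b1 b5←b2
Dom∩ at merges:
  b2: preds {b1,b3}: {b0,b1} ∩ {b0,b1,b2,b3} = {b0,b1}; idom=b1
  b4: preds {b1,b2,b3}: {b0,b1} ∩ {b0,b1,b2} ∩ {b0,b1,b2,b3} = {b0,b1}; idom=b1
  b5: preds {b2,b3}: {b0,b1,b2} ∩ {b0,b1,b2,b3} = {b0,b1,b2}; idom=b2

Frontier:
  b2←b1: walk · to b1
  b2←b3: walk b3→b2 to b1
  b4←b1: walk · to b1
  b4←b2: walk b2 to b1
  b4←b3: walk b3→b2 to b1
  b5←b2: walk · to b2
  b5←b3: walk b3 to b2
  b0: DF=∅
  b1: DF=∅
  b2: DF={b2,b4}
  b3: DF={b2,b4,b5}
  b4: DF=∅
  b5: DF=∅

φ for e: defs {b3}
  DF⁺ = {b2,b4,b5}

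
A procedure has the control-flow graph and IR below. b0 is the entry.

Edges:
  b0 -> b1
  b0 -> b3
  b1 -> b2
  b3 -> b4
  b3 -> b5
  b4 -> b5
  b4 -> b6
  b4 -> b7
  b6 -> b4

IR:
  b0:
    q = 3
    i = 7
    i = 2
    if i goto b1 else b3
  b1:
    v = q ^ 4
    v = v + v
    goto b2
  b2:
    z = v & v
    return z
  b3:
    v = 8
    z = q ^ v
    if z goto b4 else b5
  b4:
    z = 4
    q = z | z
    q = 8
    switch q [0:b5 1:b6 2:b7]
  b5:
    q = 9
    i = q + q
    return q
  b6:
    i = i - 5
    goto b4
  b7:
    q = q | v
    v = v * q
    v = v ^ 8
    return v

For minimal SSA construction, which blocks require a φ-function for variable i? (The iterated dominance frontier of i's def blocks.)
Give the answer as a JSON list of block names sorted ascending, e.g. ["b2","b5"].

Answer: ["b4", "b5"]

Derivation:
idom tree: b1←b0 b2←b1 b3←b0 b4←b3 b5←b3 b6←b4 b7←b4
Dom∩ at merges:
  b4: preds {b3,b6}: {b0,b3} ∩ {b0,b3,b4,b6} = {b0,b3}; idom=b3
  b5: preds {b3,b4}: {b0,b3} ∩ {b0,b3,b4} = {b0,b3}; idom=b3

Frontier:
  b4←b3: walk · to b3
  b4←b6: walk b6→b4 to b3
  b5←b3: walk · to b3
  b5←b4: walk b4 to b3
  b0 → ∅
  b1 → ∅
  b2 → ∅
  b3 → ∅
  b4 → {b4,b5}
  b5 → ∅
  b6 → {b4}
  b7 → ∅

φ for i: defs {b0,b5,b6}
  DF⁺ = {b4,b5}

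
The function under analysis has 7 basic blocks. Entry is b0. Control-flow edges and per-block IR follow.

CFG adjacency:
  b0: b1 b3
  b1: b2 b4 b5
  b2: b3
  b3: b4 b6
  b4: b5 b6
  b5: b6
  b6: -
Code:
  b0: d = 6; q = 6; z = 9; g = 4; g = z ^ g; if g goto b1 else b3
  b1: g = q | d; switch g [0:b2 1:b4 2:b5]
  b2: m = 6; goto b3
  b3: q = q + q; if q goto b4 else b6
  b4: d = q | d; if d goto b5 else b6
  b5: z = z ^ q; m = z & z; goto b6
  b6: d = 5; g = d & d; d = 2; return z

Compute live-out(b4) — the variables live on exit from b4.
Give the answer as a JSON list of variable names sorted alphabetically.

Block summaries:
  b0: def={d,g,q,z} ue=∅
  b1: def={g} ue={d,q}
  b2: def={m} ue=∅
  b3: def={q} ue={q}
  b4: def={d} ue={d,q}
  b5: def={m,z} ue={q,z}
  b6: def={d,g} ue={z}

Live sets:
  b0: in=∅ out={d,q,z}
  b1: in={d,q,z} out={d,q,z}
  b2: in={d,q,z} out={d,q,z}
  b3: in={d,q,z} out={d,q,z}
  b4: in={d,q,z} out={q,z}
  b5: in={q,z} out={z}
  b6: in={z} out=∅

live-out(b4) = ["q", "z"]

Answer: ["q", "z"]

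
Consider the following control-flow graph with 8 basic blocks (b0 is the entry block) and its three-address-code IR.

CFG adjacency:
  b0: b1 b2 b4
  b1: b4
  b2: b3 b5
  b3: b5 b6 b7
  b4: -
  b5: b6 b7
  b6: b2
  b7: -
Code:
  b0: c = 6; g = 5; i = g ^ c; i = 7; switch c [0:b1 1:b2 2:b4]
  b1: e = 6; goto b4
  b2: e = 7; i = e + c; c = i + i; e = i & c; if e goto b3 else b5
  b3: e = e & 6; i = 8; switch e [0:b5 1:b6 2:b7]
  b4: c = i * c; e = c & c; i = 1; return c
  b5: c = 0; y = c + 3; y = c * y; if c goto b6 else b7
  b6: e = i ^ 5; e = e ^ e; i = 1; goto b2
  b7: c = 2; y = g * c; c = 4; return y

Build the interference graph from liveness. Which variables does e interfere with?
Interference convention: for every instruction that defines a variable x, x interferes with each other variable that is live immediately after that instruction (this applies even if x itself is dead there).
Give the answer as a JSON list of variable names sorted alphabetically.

Per-block:
  b0: {c,g,i} / ∅
  b1: {e} / ∅
  b2: {c,e,i} / {c}
  b3: {e,i} / {e}
  b4: {c,e,i} / {c,i}
  b5: {c,y} / ∅
  b6: {e,i} / {i}
  b7: {c,y} / {g}

Liveness:
  b0 li=∅ lo={c,g,i}
  b1 li={c,i} lo={c,i}
  b2 li={c,g} lo={c,e,g,i}
  b3 li={c,e,g} lo={c,g,i}
  b4 li={c,i} lo=∅
  b5 li={g,i} lo={c,g,i}
  b6 li={c,g,i} lo={c,g}
  b7 li={g} lo=∅

Interference:
  c: {e,g,i,y}
  e: {c,g,i}
  g: {c,e,i,y}
  i: {c,e,g,y}
  y: {c,g,i}

N(e) = ["c", "g", "i"]

Answer: ["c", "g", "i"]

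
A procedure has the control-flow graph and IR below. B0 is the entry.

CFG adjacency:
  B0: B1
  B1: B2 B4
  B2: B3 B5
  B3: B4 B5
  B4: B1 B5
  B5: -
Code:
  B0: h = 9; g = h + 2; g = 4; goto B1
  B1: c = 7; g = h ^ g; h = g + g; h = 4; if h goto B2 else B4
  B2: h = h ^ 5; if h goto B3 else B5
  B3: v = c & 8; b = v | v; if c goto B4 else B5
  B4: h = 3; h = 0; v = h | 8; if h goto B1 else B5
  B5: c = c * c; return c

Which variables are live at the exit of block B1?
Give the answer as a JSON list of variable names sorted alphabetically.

Per-block:
  B0: {g,h} / ∅
  B1: {c,g,h} / {g,h}
  B2: {h} / {h}
  B3: {b,v} / {c}
  B4: {h,v} / ∅
  B5: {c} / {c}

Backward fixpoint:
  B0: in=∅ out={g,h}
  B1: in={g,h} out={c,g,h}
  B2: in={c,g,h} out={c,g}
  B3: in={c,g} out={c,g}
  B4: in={c,g} out={c,g,h}
  B5: in={c} out=∅

live-out(B1) = ["c", "g", "h"]

Answer: ["c", "g", "h"]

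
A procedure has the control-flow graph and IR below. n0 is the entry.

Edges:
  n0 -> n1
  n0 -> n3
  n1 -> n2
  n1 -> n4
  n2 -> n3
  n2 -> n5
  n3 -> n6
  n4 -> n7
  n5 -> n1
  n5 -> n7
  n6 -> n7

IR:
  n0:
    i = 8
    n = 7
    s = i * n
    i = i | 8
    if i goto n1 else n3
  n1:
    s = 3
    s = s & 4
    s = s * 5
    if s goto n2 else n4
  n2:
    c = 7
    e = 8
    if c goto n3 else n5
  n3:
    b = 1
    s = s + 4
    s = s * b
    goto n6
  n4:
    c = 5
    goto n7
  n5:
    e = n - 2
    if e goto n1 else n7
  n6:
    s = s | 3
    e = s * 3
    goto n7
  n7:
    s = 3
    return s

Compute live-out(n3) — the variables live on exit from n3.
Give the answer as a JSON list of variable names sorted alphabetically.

Per-block:
  n0 def {i,n,s} use ∅
  n1 def {s} use ∅
  n2 def {c,e} use ∅
  n3 def {b,s} use {s}
  n4 def {c} use ∅
  n5 def {e} use {n}
  n6 def {e,s} use {s}
  n7 def {s} use ∅

Live sets:
  n0: in=∅ out={n,s}
  n1: in={n} out={n,s}
  n2: in={n,s} out={n,s}
  n3: in={s} out={s}
  n4: in=∅ out=∅
  n5: in={n} out={n}
  n6: in={s} out=∅
  n7: in=∅ out=∅

live-out(n3) = ["s"]

Answer: ["s"]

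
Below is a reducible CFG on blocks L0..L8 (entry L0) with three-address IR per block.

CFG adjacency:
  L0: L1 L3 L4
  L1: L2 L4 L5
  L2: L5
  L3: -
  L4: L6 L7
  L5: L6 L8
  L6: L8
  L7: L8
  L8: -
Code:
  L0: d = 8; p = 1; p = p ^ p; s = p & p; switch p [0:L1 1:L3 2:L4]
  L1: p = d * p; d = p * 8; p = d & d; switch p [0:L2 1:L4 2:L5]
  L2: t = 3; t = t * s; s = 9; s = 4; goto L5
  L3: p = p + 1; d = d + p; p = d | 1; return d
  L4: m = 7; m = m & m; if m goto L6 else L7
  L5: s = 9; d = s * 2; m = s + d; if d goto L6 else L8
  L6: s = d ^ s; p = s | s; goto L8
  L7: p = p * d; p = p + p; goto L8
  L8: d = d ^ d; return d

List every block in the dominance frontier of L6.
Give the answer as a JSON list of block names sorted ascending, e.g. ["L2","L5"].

idom tree: L1←L0 L2←L1 L3←L0 L4←L0 L5←L1 L6←L0 L7←L4 L8←L0
Join-block Dom:
  L4: preds {L0,L1}: {L0} ∩ {L0,L1} = {L0}; idom=L0
  L5: preds {L1,L2}: {L0,L1} ∩ {L0,L1,L2} = {L0,L1}; idom=L1
  L6: preds {L4,L5}: {L0,L4} ∩ {L0,L1,L5} = {L0}; idom=L0
  L8: preds {L5,L6,L7}: {L0,L1,L5} ∩ {L0,L6} ∩ {L0,L4,L7} = {L0}; idom=L0

DF derivation:
  join L4 pred L0: · stop@L0
  join L4 pred L1: L1 stop@L0
  join L5 pred L1: · stop@L1
  join L5 pred L2: L2 stop@L1
  join L6 pred L4: L4 stop@L0
  join L6 pred L5: L5→L1 stop@L0
  join L8 pred L5: L5→L1 stop@L0
  join L8 pred L6: L6 stop@L0
  join L8 pred L7: L7→L4 stop@L0
  L0 → ∅
  L1 → {L4,L6,L8}
  L2 → {L5}
  L3 → ∅
  L4 → {L6,L8}
  L5 → {L6,L8}
  L6 → {L8}
  L7 → {L8}
  L8 → ∅

DF(L6) = ["L8"]

Answer: ["L8"]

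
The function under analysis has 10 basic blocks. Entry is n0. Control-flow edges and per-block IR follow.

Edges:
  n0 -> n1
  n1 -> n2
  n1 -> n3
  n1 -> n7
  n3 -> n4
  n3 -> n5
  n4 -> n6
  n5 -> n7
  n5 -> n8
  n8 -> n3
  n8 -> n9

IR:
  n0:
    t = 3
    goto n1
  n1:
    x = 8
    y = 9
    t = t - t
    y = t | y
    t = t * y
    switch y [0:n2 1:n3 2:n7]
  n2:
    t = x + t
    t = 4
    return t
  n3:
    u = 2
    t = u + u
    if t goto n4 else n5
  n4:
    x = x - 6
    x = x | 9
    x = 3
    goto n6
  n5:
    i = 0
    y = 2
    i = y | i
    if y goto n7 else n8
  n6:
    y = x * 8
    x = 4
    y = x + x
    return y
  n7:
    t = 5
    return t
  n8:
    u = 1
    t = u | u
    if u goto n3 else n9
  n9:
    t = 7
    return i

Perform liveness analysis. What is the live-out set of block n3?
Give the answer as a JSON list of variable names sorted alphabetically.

Answer: ["x"]

Derivation:
Block summaries:
  n0: {t} / ∅
  n1: {t,x,y} / {t}
  n2: {t} / {t,x}
  n3: {t,u} / ∅
  n4: {x} / {x}
  n5: {i,y} / ∅
  n6: {x,y} / {x}
  n7: {t} / ∅
  n8: {t,u} / ∅
  n9: {t} / {i}

Liveness:
  live n0: ∅→{t}
  live n1: {t}→{t,x}
  live n2: {t,x}→∅
  live n3: {x}→{x}
  live n4: {x}→{x}
  live n5: {x}→{i,x}
  live n6: {x}→∅
  live n7: ∅→∅
  live n8: {i,x}→{i,x}
  live n9: {i}→∅

live-out(n3) = ["x"]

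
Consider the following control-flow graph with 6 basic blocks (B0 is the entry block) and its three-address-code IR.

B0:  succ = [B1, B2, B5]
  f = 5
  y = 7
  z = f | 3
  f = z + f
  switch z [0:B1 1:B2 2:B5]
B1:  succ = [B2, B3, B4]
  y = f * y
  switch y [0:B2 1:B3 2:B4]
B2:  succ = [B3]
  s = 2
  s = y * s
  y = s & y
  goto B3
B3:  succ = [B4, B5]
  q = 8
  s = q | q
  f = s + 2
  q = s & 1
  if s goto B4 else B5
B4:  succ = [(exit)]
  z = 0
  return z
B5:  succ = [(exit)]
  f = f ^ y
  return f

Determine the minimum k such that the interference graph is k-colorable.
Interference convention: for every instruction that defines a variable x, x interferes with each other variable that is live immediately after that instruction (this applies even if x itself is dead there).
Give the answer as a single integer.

def/use:
  B0: {f,y,z} / ∅
  B1: {y} / {f,y}
  B2: {s,y} / {y}
  B3: {f,q,s} / ∅
  B4: {z} / ∅
  B5: {f} / {f,y}

Liveness:
  B0: in=∅ out={f,y}
  B1: in={f,y} out={y}
  B2: in={y} out={y}
  B3: in={y} out={f,y}
  B4: in=∅ out=∅
  B5: in={f,y} out=∅

Interference:
  f↔{q,s,y,z}
  q↔{f,s,y}
  s↔{f,q,y}
  y↔{f,q,s,z}
  z↔{f,y}

Registers:
  clique {f,q,s,y} ⇒ need ≥ 4
  assign f→r0 q→r2 s→r3 y→r1 z→r2 — no edge inside a register ⇒ χ ≤ 4
  χ = 4

Answer: 4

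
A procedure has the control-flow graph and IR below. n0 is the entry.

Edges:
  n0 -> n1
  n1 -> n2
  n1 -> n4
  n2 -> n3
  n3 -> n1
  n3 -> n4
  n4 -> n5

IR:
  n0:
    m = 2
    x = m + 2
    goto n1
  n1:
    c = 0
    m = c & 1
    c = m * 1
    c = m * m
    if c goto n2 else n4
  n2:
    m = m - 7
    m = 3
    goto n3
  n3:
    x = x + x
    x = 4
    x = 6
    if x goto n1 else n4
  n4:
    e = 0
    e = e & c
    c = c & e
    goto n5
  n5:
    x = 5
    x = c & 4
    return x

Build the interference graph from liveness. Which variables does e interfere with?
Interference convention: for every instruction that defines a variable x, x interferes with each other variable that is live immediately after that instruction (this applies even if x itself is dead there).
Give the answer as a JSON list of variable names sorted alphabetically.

Per-block:
  n0: {m,x} / ∅
  n1: {c,m} / ∅
  n2: {m} / {m}
  n3: {x} / {x}
  n4: {c,e} / {c}
  n5: {x} / {c}

Backward fixpoint:
  n0 li=∅ lo={x}
  n1 li={x} lo={c,m,x}
  n2 li={c,m,x} lo={c,x}
  n3 li={c,x} lo={c,x}
  n4 li={c} lo={c}
  n5 li={c} lo=∅

Interfere edges:
  c↔{e,m,x}
  e↔{c}
  m↔{c,x}
  x↔{c,m}

N(e) = ["c"]

Answer: ["c"]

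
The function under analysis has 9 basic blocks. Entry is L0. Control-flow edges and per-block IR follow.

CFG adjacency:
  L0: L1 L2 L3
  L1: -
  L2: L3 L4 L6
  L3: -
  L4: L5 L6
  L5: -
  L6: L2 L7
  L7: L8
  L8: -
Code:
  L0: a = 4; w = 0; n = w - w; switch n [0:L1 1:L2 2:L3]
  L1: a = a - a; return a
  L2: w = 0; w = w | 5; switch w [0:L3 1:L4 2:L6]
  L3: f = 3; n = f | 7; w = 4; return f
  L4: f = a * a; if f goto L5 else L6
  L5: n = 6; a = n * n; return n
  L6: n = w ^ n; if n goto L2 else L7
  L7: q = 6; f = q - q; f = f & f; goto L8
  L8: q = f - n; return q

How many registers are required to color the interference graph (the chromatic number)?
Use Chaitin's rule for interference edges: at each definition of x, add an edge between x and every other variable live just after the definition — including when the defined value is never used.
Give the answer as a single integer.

Answer: 4

Derivation:
Block summaries:
  L0 def {a,n,w} use ∅
  L1 def {a} use {a}
  L2 def {w} use ∅
  L3 def {f,n,w} use ∅
  L4 def {f} use {a}
  L5 def {a,n} use ∅
  L6 def {n} use {n,w}
  L7 def {f,q} use ∅
  L8 def {q} use {f,n}

Backward fixpoint:
  L0 li=∅ lo={a,n}
  L1 li={a} lo=∅
  L2 li={a,n} lo={a,n,w}
  L3 li=∅ lo=∅
  L4 li={a,n,w} lo={a,n,w}
  L5 li=∅ lo=∅
  L6 li={a,n,w} lo={a,n}
  L7 li={n} lo={f,n}
  L8 li={f,n} lo=∅

Conflict graph:
  a: {f,n,w}
  f: {a,n,w}
  n: {a,f,q,w}
  q: {n}
  w: {a,f,n}

Registers:
  lower bound: {a,f,n,w} mutually conflict ⇒ χ ≥ 4
  4-colouring: r0={n}  r1={a,q}  r2={f}  r3={w}
  χ = 4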